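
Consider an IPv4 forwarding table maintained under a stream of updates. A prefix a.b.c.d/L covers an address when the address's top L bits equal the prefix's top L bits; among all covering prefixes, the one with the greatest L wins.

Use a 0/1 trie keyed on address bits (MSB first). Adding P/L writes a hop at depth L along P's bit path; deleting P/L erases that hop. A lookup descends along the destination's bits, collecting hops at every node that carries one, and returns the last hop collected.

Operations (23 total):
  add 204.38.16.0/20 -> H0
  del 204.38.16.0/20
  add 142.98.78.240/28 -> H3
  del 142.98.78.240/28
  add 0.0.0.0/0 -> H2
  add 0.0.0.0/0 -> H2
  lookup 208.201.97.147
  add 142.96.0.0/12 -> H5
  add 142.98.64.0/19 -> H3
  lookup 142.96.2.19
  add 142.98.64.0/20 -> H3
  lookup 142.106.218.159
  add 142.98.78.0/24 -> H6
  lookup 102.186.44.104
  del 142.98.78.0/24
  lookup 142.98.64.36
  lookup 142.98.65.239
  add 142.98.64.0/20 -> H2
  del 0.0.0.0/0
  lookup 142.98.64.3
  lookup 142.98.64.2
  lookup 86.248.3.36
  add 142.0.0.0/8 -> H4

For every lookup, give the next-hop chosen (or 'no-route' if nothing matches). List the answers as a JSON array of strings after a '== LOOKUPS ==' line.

Apply in order:
  + 204.38.16.0/20 (H0) depth=20
  del 204.38.16.0/20 (clear depth 20)
  + 142.98.78.240/28 (H3) depth=28
  del 142.98.78.240/28 (clear depth 28)
  + 0.0.0.0/0 (H2) depth=0
  + 0.0.0.0/0 (H2) depth=0
  ? 208.201.97.147  path d0:H2→d1:-→d2:-→d3:-  best=H2
  + 142.96.0.0/12 (H5) depth=12
  + 142.98.64.0/19 (H3) depth=19
  ? 142.96.2.19  path d0:H2→d1:-→d2:-→d3:-→d4:-→d5:-→d6:-→d7:-→d8:-→d9:-→d10:-→d11:-→d12:H5→d13:-→d14:-  best=H5
  + 142.98.64.0/20 (H3) depth=20
  ? 142.106.218.159  path d0:H2→d1:-→d2:-→d3:-→d4:-→d5:-→d6:-→d7:-→d8:-→d9:-→d10:-→d11:-→d12:H5  best=H5
  + 142.98.78.0/24 (H6) depth=24
  ? 102.186.44.104  path d0:H2  best=H2
  del 142.98.78.0/24 (clear depth 24)
  ? 142.98.64.36  path d0:H2→d1:-→d2:-→d3:-→d4:-→d5:-→d6:-→d7:-→d8:-→d9:-→d10:-→d11:-→d12:H5→d13:-→d14:-→d15:-→d16:-→d17:-→d18:-→d19:H3→d20:H3  best=H3
  ? 142.98.65.239  path d0:H2→d1:-→d2:-→d3:-→d4:-→d5:-→d6:-→d7:-→d8:-→d9:-→d10:-→d11:-→d12:H5→d13:-→d14:-→d15:-→d16:-→d17:-→d18:-→d19:H3→d20:H3  best=H3
  + 142.98.64.0/20 (H2) depth=20
  del 0.0.0.0/0 (clear depth 0)
  ? 142.98.64.3  path d0:-→d1:-→d2:-→d3:-→d4:-→d5:-→d6:-→d7:-→d8:-→d9:-→d10:-→d11:-→d12:H5→d13:-→d14:-→d15:-→d16:-→d17:-→d18:-→d19:H3→d20:H2  best=H2
  ? 142.98.64.2  path d0:-→d1:-→d2:-→d3:-→d4:-→d5:-→d6:-→d7:-→d8:-→d9:-→d10:-→d11:-→d12:H5→d13:-→d14:-→d15:-→d16:-→d17:-→d18:-→d19:H3→d20:H2  best=H2
  ? 86.248.3.36  path d0:-  best=no-route
  + 142.0.0.0/8 (H4) depth=8

== LOOKUPS ==
["H2","H5","H5","H2","H3","H3","H2","H2","no-route"]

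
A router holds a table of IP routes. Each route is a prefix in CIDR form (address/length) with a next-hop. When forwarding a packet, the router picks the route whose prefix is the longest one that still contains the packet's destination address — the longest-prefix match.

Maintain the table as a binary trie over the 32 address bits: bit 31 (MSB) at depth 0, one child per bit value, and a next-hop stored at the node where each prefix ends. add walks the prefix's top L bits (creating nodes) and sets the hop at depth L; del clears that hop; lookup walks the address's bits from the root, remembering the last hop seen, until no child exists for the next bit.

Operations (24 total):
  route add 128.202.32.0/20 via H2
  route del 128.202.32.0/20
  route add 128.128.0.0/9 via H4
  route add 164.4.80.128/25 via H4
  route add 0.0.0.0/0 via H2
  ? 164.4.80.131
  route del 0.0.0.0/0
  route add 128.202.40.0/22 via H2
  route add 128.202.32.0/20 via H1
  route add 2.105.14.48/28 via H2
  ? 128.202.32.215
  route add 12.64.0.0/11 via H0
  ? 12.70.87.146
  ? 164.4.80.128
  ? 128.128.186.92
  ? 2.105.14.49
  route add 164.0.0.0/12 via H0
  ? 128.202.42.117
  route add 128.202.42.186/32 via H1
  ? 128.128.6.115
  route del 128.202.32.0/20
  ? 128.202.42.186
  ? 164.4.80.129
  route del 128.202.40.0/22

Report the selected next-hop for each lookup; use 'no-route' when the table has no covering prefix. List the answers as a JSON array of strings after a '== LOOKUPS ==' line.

Process each operation:
  add 128.202.32.0/20 -> H2 at depth 20
  del 128.202.32.0/20 (clear depth 20)
  add 128.128.0.0/9 -> H4 at depth 9
  add 164.4.80.128/25 -> H4 at depth 25
  add 0.0.0.0/0 -> H2 at depth 0
  ? 164.4.80.131  path d0:H2→d1:-→d2:-→d3:-→d4:-→d5:-→d6:-→d7:-→d8:-→d9:-→d10:-→d11:-→d12:-→d13:-→d14:-→d15:-→d16:-→d17:-→d18:-→d19:-→d20:-→d21:-→d22:-→d23:-→d24:-→d25:H4  best=H4
  del 0.0.0.0/0 (clear depth 0)
  add 128.202.40.0/22 -> H2 at depth 22
  add 128.202.32.0/20 -> H1 at depth 20
  add 2.105.14.48/28 -> H2 at depth 28
  ? 128.202.32.215  path d0:-→d1:-→d2:-→d3:-→d4:-→d5:-→d6:-→d7:-→d8:-→d9:H4→d10:-→d11:-→d12:-→d13:-→d14:-→d15:-→d16:-→d17:-→d18:-→d19:-→d20:H1  best=H1
  add 12.64.0.0/11 -> H0 at depth 11
  ? 12.70.87.146  path d0:-→d1:-→d2:-→d3:-→d4:-→d5:-→d6:-→d7:-→d8:-→d9:-→d10:-→d11:H0  best=H0
  ? 164.4.80.128  path d0:-→d1:-→d2:-→d3:-→d4:-→d5:-→d6:-→d7:-→d8:-→d9:-→d10:-→d11:-→d12:-→d13:-→d14:-→d15:-→d16:-→d17:-→d18:-→d19:-→d20:-→d21:-→d22:-→d23:-→d24:-→d25:H4  best=H4
  ? 128.128.186.92  path d0:-→d1:-→d2:-→d3:-→d4:-→d5:-→d6:-→d7:-→d8:-→d9:H4  best=H4
  ? 2.105.14.49  path d0:-→d1:-→d2:-→d3:-→d4:-→d5:-→d6:-→d7:-→d8:-→d9:-→d10:-→d11:-→d12:-→d13:-→d14:-→d15:-→d16:-→d17:-→d18:-→d19:-→d20:-→d21:-→d22:-→d23:-→d24:-→d25:-→d26:-→d27:-→d28:H2  best=H2
  add 164.0.0.0/12 -> H0 at depth 12
  ? 128.202.42.117  path d0:-→d1:-→d2:-→d3:-→d4:-→d5:-→d6:-→d7:-→d8:-→d9:H4→d10:-→d11:-→d12:-→d13:-→d14:-→d15:-→d16:-→d17:-→d18:-→d19:-→d20:H1→d21:-→d22:H2  best=H2
  add 128.202.42.186/32 -> H1 at depth 32
  ? 128.128.6.115  path d0:-→d1:-→d2:-→d3:-→d4:-→d5:-→d6:-→d7:-→d8:-→d9:H4  best=H4
  del 128.202.32.0/20 (clear depth 20)
  ? 128.202.42.186  path d0:-→d1:-→d2:-→d3:-→d4:-→d5:-→d6:-→d7:-→d8:-→d9:H4→d10:-→d11:-→d12:-→d13:-→d14:-→d15:-→d16:-→d17:-→d18:-→d19:-→d20:-→d21:-→d22:H2→d23:-→d24:-→d25:-→d26:-→d27:-→d28:-→d29:-→d30:-→d31:-→d32:H1  best=H1
  ? 164.4.80.129  path d0:-→d1:-→d2:-→d3:-→d4:-→d5:-→d6:-→d7:-→d8:-→d9:-→d10:-→d11:-→d12:H0→d13:-→d14:-→d15:-→d16:-→d17:-→d18:-→d19:-→d20:-→d21:-→d22:-→d23:-→d24:-→d25:H4  best=H4
  del 128.202.40.0/22 (clear depth 22)

== LOOKUPS ==
["H4","H1","H0","H4","H4","H2","H2","H4","H1","H4"]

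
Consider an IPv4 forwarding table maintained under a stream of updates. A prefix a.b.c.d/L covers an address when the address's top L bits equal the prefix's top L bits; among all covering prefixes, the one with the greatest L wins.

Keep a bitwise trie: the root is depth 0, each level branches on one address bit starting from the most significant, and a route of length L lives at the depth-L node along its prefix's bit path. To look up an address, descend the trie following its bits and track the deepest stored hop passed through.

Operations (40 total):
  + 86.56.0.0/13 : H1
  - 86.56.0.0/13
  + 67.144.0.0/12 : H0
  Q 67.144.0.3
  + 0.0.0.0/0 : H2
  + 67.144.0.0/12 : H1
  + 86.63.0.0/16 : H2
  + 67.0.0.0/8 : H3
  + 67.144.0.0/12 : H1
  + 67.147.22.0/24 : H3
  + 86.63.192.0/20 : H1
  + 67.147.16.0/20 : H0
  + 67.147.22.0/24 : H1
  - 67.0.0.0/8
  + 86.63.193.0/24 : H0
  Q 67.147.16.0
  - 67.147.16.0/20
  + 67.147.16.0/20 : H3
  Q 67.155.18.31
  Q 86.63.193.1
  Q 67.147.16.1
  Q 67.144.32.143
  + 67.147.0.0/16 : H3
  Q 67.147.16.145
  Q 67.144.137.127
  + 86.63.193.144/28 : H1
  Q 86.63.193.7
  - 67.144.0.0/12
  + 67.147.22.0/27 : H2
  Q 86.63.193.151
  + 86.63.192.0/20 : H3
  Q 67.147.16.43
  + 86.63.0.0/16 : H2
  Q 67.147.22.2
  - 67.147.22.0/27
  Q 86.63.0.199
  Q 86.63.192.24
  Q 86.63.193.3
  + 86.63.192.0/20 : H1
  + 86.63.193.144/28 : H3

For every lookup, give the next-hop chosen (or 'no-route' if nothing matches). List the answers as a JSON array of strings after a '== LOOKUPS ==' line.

Apply in order:
  add 86.56.0.0/13 -> H1 at depth 13
  - 86.56.0.0/13 clear@13
  add 67.144.0.0/12 -> H0 at depth 12
  Q 67.144.0.3: descend 010000111001 ; hops seen [H0] ; pick H0
  add 0.0.0.0/0 -> H2 at depth 0
  add 67.144.0.0/12 -> H1 at depth 12
  add 86.63.0.0/16 -> H2 at depth 16
  add 67.0.0.0/8 -> H3 at depth 8
  add 67.144.0.0/12 -> H1 at depth 12
  add 67.147.22.0/24 -> H3 at depth 24
  add 86.63.192.0/20 -> H1 at depth 20
  add 67.147.16.0/20 -> H0 at depth 20
  add 67.147.22.0/24 -> H1 at depth 24
  - 67.0.0.0/8 clear@8
  add 86.63.193.0/24 -> H0 at depth 24
  Q 67.147.16.0: descend 010000111001001100010 ; hops seen [H2,H1,H0] ; pick H0
  - 67.147.16.0/20 clear@20
  add 67.147.16.0/20 -> H3 at depth 20
  Q 67.155.18.31: descend 010000111001 ; hops seen [H2,H1] ; pick H1
  Q 86.63.193.1: descend 010101100011111111000001 ; hops seen [H2,H2,H1,H0] ; pick H0
  Q 67.147.16.1: descend 010000111001001100010 ; hops seen [H2,H1,H3] ; pick H3
  Q 67.144.32.143: descend 01000011100100 ; hops seen [H2,H1] ; pick H1
  add 67.147.0.0/16 -> H3 at depth 16
  Q 67.147.16.145: descend 010000111001001100010 ; hops seen [H2,H1,H3,H3] ; pick H3
  Q 67.144.137.127: descend 01000011100100 ; hops seen [H2,H1] ; pick H1
  add 86.63.193.144/28 -> H1 at depth 28
  Q 86.63.193.7: descend 010101100011111111000001 ; hops seen [H2,H2,H1,H0] ; pick H0
  - 67.144.0.0/12 clear@12
  add 67.147.22.0/27 -> H2 at depth 27
  Q 86.63.193.151: descend 0101011000111111110000011001 ; hops seen [H2,H2,H1,H0,H1] ; pick H1
  add 86.63.192.0/20 -> H3 at depth 20
  Q 67.147.16.43: descend 010000111001001100010 ; hops seen [H2,H3,H3] ; pick H3
  add 86.63.0.0/16 -> H2 at depth 16
  Q 67.147.22.2: descend 010000111001001100010110000 ; hops seen [H2,H3,H3,H1,H2] ; pick H2
  - 67.147.22.0/27 clear@27
  Q 86.63.0.199: descend 0101011000111111 ; hops seen [H2,H2] ; pick H2
  Q 86.63.192.24: descend 01010110001111111100000 ; hops seen [H2,H2,H3] ; pick H3
  Q 86.63.193.3: descend 010101100011111111000001 ; hops seen [H2,H2,H3,H0] ; pick H0
  add 86.63.192.0/20 -> H1 at depth 20
  add 86.63.193.144/28 -> H3 at depth 28

== LOOKUPS ==
["H0","H0","H1","H0","H3","H1","H3","H1","H0","H1","H3","H2","H2","H3","H0"]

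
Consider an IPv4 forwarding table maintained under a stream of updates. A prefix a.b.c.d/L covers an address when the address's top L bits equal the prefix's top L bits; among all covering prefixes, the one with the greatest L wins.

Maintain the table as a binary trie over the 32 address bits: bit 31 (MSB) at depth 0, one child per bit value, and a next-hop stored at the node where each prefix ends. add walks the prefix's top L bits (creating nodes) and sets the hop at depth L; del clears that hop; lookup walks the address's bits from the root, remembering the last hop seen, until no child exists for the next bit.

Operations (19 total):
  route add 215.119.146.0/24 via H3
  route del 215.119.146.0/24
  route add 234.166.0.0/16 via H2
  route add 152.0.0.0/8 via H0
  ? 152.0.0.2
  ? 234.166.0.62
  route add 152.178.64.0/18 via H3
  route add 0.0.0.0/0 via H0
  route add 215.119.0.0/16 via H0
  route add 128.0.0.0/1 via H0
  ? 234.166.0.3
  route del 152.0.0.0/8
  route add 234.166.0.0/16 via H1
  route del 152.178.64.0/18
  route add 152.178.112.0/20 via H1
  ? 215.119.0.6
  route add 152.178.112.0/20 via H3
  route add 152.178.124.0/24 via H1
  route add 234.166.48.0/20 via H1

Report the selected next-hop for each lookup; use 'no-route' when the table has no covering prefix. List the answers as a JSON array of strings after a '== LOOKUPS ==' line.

Trace:
  + 215.119.146.0/24 (H3) depth=24
  del 215.119.146.0/24 (clear depth 24)
  + 234.166.0.0/16 (H2) depth=16
  + 152.0.0.0/8 (H0) depth=8
  ? 152.0.0.2  path d0:-→d1:-→d2:-→d3:-→d4:-→d5:-→d6:-→d7:-→d8:H0  best=H0
  ? 234.166.0.62  path d0:-→d1:-→d2:-→d3:-→d4:-→d5:-→d6:-→d7:-→d8:-→d9:-→d10:-→d11:-→d12:-→d13:-→d14:-→d15:-→d16:H2  best=H2
  + 152.178.64.0/18 (H3) depth=18
  + 0.0.0.0/0 (H0) depth=0
  + 215.119.0.0/16 (H0) depth=16
  + 128.0.0.0/1 (H0) depth=1
  ? 234.166.0.3  path d0:H0→d1:H0→d2:-→d3:-→d4:-→d5:-→d6:-→d7:-→d8:-→d9:-→d10:-→d11:-→d12:-→d13:-→d14:-→d15:-→d16:H2  best=H2
  del 152.0.0.0/8 (clear depth 8)
  + 234.166.0.0/16 (H1) depth=16
  del 152.178.64.0/18 (clear depth 18)
  + 152.178.112.0/20 (H1) depth=20
  ? 215.119.0.6  path d0:H0→d1:H0→d2:-→d3:-→d4:-→d5:-→d6:-→d7:-→d8:-→d9:-→d10:-→d11:-→d12:-→d13:-→d14:-→d15:-→d16:H0  best=H0
  + 152.178.112.0/20 (H3) depth=20
  + 152.178.124.0/24 (H1) depth=24
  + 234.166.48.0/20 (H1) depth=20

== LOOKUPS ==
["H0","H2","H2","H0"]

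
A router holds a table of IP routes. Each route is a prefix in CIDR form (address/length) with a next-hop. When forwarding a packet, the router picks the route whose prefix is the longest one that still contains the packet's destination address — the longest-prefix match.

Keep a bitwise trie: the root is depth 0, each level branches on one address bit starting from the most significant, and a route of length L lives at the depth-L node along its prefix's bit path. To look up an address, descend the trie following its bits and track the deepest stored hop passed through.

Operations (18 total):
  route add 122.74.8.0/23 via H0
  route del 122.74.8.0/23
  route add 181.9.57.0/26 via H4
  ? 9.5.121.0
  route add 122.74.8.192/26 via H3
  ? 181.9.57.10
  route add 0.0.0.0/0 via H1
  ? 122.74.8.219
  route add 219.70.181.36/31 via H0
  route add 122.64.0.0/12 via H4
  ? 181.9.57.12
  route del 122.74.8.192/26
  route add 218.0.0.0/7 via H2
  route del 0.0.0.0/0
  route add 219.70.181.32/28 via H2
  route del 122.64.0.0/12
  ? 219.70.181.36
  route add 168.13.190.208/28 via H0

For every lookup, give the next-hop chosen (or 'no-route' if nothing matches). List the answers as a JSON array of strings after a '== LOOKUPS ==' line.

Apply in order:
  add 122.74.8.0/23 -> H0 at depth 23
  - 122.74.8.0/23 clear@23
  add 181.9.57.0/26 -> H4 at depth 26
  ? 9.5.121.0  path d0:-→d1:-  best=no-route
  add 122.74.8.192/26 -> H3 at depth 26
  ? 181.9.57.10  path d0:-→d1:-→d2:-→d3:-→d4:-→d5:-→d6:-→d7:-→d8:-→d9:-→d10:-→d11:-→d12:-→d13:-→d14:-→d15:-→d16:-→d17:-→d18:-→d19:-→d20:-→d21:-→d22:-→d23:-→d24:-→d25:-→d26:H4  best=H4
  add 0.0.0.0/0 -> H1 at depth 0
  ? 122.74.8.219  path d0:H1→d1:-→d2:-→d3:-→d4:-→d5:-→d6:-→d7:-→d8:-→d9:-→d10:-→d11:-→d12:-→d13:-→d14:-→d15:-→d16:-→d17:-→d18:-→d19:-→d20:-→d21:-→d22:-→d23:-→d24:-→d25:-→d26:H3  best=H3
  add 219.70.181.36/31 -> H0 at depth 31
  add 122.64.0.0/12 -> H4 at depth 12
  ? 181.9.57.12  path d0:H1→d1:-→d2:-→d3:-→d4:-→d5:-→d6:-→d7:-→d8:-→d9:-→d10:-→d11:-→d12:-→d13:-→d14:-→d15:-→d16:-→d17:-→d18:-→d19:-→d20:-→d21:-→d22:-→d23:-→d24:-→d25:-→d26:H4  best=H4
  - 122.74.8.192/26 clear@26
  add 218.0.0.0/7 -> H2 at depth 7
  - 0.0.0.0/0 clear@0
  add 219.70.181.32/28 -> H2 at depth 28
  - 122.64.0.0/12 clear@12
  ? 219.70.181.36  path d0:-→d1:-→d2:-→d3:-→d4:-→d5:-→d6:-→d7:H2→d8:-→d9:-→d10:-→d11:-→d12:-→d13:-→d14:-→d15:-→d16:-→d17:-→d18:-→d19:-→d20:-→d21:-→d22:-→d23:-→d24:-→d25:-→d26:-→d27:-→d28:H2→d29:-→d30:-→d31:H0  best=H0
  add 168.13.190.208/28 -> H0 at depth 28

== LOOKUPS ==
["no-route","H4","H3","H4","H0"]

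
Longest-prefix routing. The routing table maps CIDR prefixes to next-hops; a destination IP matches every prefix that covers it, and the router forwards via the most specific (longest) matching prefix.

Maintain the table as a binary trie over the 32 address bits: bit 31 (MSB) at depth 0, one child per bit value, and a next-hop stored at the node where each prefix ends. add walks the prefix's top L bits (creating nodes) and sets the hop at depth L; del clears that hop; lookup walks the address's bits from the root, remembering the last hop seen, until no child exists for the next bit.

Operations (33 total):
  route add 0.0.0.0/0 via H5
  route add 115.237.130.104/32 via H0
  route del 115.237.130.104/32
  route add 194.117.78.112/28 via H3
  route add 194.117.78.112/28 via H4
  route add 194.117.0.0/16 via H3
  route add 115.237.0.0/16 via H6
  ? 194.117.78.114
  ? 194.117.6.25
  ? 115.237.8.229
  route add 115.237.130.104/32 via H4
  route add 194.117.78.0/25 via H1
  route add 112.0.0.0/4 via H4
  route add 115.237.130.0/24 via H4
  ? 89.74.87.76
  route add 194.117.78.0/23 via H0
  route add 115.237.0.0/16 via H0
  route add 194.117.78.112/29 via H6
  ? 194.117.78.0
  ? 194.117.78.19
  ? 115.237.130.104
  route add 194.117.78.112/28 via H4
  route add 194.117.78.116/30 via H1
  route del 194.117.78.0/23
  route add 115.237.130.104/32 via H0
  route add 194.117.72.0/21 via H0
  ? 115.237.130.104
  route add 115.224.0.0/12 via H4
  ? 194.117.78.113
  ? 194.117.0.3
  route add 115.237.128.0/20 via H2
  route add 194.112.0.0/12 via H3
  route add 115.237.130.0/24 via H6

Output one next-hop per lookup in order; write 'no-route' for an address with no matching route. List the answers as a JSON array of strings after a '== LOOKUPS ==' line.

Apply in order:
  + 0.0.0.0/0 (H5) depth=0
  + 115.237.130.104/32 (H0) depth=32
  del 115.237.130.104/32 (clear depth 32)
  + 194.117.78.112/28 (H3) depth=28
  + 194.117.78.112/28 (H4) depth=28
  + 194.117.0.0/16 (H3) depth=16
  + 115.237.0.0/16 (H6) depth=16
  lookup 194.117.78.114: bits 1100001001110101010011100111 walk d0:H5→d1:-→d2:-→d3:-→d4:-→d5:-→d6:-→d7:-→d8:-→d9:-→d10:-→d11:-→d12:-→d13:-→d14:-→d15:-→d16:H3→d17:-→d18:-→d19:-→d20:-→d21:-→d22:-→d23:-→d24:-→d25:-→d26:-→d27:-→d28:H4 -> H4
  lookup 194.117.6.25: bits 11000010011101010 walk d0:H5→d1:-→d2:-→d3:-→d4:-→d5:-→d6:-→d7:-→d8:-→d9:-→d10:-→d11:-→d12:-→d13:-→d14:-→d15:-→d16:H3→d17:- -> H3
  lookup 115.237.8.229: bits 0111001111101101 walk d0:H5→d1:-→d2:-→d3:-→d4:-→d5:-→d6:-→d7:-→d8:-→d9:-→d10:-→d11:-→d12:-→d13:-→d14:-→d15:-→d16:H6 -> H6
  + 115.237.130.104/32 (H4) depth=32
  + 194.117.78.0/25 (H1) depth=25
  + 112.0.0.0/4 (H4) depth=4
  + 115.237.130.0/24 (H4) depth=24
  lookup 89.74.87.76: bits 01 walk d0:H5→d1:-→d2:- -> H5
  + 194.117.78.0/23 (H0) depth=23
  + 115.237.0.0/16 (H0) depth=16
  + 194.117.78.112/29 (H6) depth=29
  lookup 194.117.78.0: bits 1100001001110101010011100 walk d0:H5→d1:-→d2:-→d3:-→d4:-→d5:-→d6:-→d7:-→d8:-→d9:-→d10:-→d11:-→d12:-→d13:-→d14:-→d15:-→d16:H3→d17:-→d18:-→d19:-→d20:-→d21:-→d22:-→d23:H0→d24:-→d25:H1 -> H1
  lookup 194.117.78.19: bits 1100001001110101010011100 walk d0:H5→d1:-→d2:-→d3:-→d4:-→d5:-→d6:-→d7:-→d8:-→d9:-→d10:-→d11:-→d12:-→d13:-→d14:-→d15:-→d16:H3→d17:-→d18:-→d19:-→d20:-→d21:-→d22:-→d23:H0→d24:-→d25:H1 -> H1
  lookup 115.237.130.104: bits 01110011111011011000001001101000 walk d0:H5→d1:-→d2:-→d3:-→d4:H4→d5:-→d6:-→d7:-→d8:-→d9:-→d10:-→d11:-→d12:-→d13:-→d14:-→d15:-→d16:H0→d17:-→d18:-→d19:-→d20:-→d21:-→d22:-→d23:-→d24:H4→d25:-→d26:-→d27:-→d28:-→d29:-→d30:-→d31:-→d32:H4 -> H4
  + 194.117.78.112/28 (H4) depth=28
  + 194.117.78.116/30 (H1) depth=30
  del 194.117.78.0/23 (clear depth 23)
  + 115.237.130.104/32 (H0) depth=32
  + 194.117.72.0/21 (H0) depth=21
  lookup 115.237.130.104: bits 01110011111011011000001001101000 walk d0:H5→d1:-→d2:-→d3:-→d4:H4→d5:-→d6:-→d7:-→d8:-→d9:-→d10:-→d11:-→d12:-→d13:-→d14:-→d15:-→d16:H0→d17:-→d18:-→d19:-→d20:-→d21:-→d22:-→d23:-→d24:H4→d25:-→d26:-→d27:-→d28:-→d29:-→d30:-→d31:-→d32:H0 -> H0
  + 115.224.0.0/12 (H4) depth=12
  lookup 194.117.78.113: bits 11000010011101010100111001110 walk d0:H5→d1:-→d2:-→d3:-→d4:-→d5:-→d6:-→d7:-→d8:-→d9:-→d10:-→d11:-→d12:-→d13:-→d14:-→d15:-→d16:H3→d17:-→d18:-→d19:-→d20:-→d21:H0→d22:-→d23:-→d24:-→d25:H1→d26:-→d27:-→d28:H4→d29:H6 -> H6
  lookup 194.117.0.3: bits 11000010011101010 walk d0:H5→d1:-→d2:-→d3:-→d4:-→d5:-→d6:-→d7:-→d8:-→d9:-→d10:-→d11:-→d12:-→d13:-→d14:-→d15:-→d16:H3→d17:- -> H3
  + 115.237.128.0/20 (H2) depth=20
  + 194.112.0.0/12 (H3) depth=12
  + 115.237.130.0/24 (H6) depth=24

== LOOKUPS ==
["H4","H3","H6","H5","H1","H1","H4","H0","H6","H3"]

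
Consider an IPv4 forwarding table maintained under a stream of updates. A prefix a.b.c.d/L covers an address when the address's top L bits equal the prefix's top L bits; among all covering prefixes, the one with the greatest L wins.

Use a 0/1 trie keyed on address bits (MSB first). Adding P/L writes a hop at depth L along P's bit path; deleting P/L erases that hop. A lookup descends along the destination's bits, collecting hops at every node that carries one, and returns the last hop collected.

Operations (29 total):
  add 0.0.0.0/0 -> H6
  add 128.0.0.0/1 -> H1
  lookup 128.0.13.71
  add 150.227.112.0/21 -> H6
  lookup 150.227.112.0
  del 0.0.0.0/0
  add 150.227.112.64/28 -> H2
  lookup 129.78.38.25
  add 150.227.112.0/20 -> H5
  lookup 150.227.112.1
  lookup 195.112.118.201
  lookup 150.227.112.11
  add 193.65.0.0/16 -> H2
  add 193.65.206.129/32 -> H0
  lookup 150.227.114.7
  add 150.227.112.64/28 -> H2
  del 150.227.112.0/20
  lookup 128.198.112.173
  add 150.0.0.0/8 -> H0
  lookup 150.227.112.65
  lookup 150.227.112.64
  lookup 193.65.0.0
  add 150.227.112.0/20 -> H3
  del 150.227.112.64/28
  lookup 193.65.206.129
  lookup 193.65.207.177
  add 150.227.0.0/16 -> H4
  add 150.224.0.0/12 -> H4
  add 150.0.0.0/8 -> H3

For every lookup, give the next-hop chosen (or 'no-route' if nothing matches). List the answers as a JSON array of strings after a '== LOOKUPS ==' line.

Trace:
  + 0.0.0.0/0 (H6) depth=0
  + 128.0.0.0/1 (H1) depth=1
  Q 128.0.13.71: descend 1 ; hops seen [H6,H1] ; pick H1
  + 150.227.112.0/21 (H6) depth=21
  Q 150.227.112.0: descend 100101101110001101110 ; hops seen [H6,H1,H6] ; pick H6
  - 0.0.0.0/0 clear@0
  + 150.227.112.64/28 (H2) depth=28
  Q 129.78.38.25: descend 100 ; hops seen [H1] ; pick H1
  + 150.227.112.0/20 (H5) depth=20
  Q 150.227.112.1: descend 1001011011100011011100000 ; hops seen [H1,H5,H6] ; pick H6
  Q 195.112.118.201: descend 1 ; hops seen [H1] ; pick H1
  Q 150.227.112.11: descend 1001011011100011011100000 ; hops seen [H1,H5,H6] ; pick H6
  + 193.65.0.0/16 (H2) depth=16
  + 193.65.206.129/32 (H0) depth=32
  Q 150.227.114.7: descend 1001011011100011011100 ; hops seen [H1,H5,H6] ; pick H6
  + 150.227.112.64/28 (H2) depth=28
  - 150.227.112.0/20 clear@20
  Q 128.198.112.173: descend 100 ; hops seen [H1] ; pick H1
  + 150.0.0.0/8 (H0) depth=8
  Q 150.227.112.65: descend 1001011011100011011100000100 ; hops seen [H1,H0,H6,H2] ; pick H2
  Q 150.227.112.64: descend 1001011011100011011100000100 ; hops seen [H1,H0,H6,H2] ; pick H2
  Q 193.65.0.0: descend 1100000101000001 ; hops seen [H1,H2] ; pick H2
  + 150.227.112.0/20 (H3) depth=20
  - 150.227.112.64/28 clear@28
  Q 193.65.206.129: descend 11000001010000011100111010000001 ; hops seen [H1,H2,H0] ; pick H0
  Q 193.65.207.177: descend 11000001010000011100111 ; hops seen [H1,H2] ; pick H2
  + 150.227.0.0/16 (H4) depth=16
  + 150.224.0.0/12 (H4) depth=12
  + 150.0.0.0/8 (H3) depth=8

== LOOKUPS ==
["H1","H6","H1","H6","H1","H6","H6","H1","H2","H2","H2","H0","H2"]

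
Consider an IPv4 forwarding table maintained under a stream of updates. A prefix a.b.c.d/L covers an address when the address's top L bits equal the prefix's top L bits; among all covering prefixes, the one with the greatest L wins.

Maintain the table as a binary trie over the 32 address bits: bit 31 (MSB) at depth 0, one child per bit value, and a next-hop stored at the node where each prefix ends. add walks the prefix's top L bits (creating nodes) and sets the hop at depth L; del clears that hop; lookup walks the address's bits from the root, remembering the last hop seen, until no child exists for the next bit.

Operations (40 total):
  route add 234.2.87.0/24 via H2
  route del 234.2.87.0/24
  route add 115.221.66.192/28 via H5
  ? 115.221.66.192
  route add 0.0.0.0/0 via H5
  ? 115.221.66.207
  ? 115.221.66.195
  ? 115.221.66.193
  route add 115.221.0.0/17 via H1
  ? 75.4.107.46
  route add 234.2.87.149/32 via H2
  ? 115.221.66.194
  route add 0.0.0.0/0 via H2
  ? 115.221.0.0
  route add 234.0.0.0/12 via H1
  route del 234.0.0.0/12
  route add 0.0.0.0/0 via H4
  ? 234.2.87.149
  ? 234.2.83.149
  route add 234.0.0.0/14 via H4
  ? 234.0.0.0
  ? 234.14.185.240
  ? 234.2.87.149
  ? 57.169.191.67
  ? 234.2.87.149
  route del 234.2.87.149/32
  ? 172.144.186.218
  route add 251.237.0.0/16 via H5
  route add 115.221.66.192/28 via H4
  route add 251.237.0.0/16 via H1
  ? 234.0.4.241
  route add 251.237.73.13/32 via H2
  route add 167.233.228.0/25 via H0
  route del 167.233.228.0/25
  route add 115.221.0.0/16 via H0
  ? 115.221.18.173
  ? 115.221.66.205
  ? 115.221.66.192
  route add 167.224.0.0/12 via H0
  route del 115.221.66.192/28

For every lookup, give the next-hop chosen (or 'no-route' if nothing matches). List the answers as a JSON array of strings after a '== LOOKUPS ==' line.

Trace:
  + 234.2.87.0/24 (H2) depth=24
  del 234.2.87.0/24 (clear depth 24)
  + 115.221.66.192/28 (H5) depth=28
  Q 115.221.66.192: descend 0111001111011101010000101100 ; hops seen [H5] ; pick H5
  + 0.0.0.0/0 (H5) depth=0
  Q 115.221.66.207: descend 0111001111011101010000101100 ; hops seen [H5,H5] ; pick H5
  Q 115.221.66.195: descend 0111001111011101010000101100 ; hops seen [H5,H5] ; pick H5
  Q 115.221.66.193: descend 0111001111011101010000101100 ; hops seen [H5,H5] ; pick H5
  + 115.221.0.0/17 (H1) depth=17
  Q 75.4.107.46: descend 01 ; hops seen [H5] ; pick H5
  + 234.2.87.149/32 (H2) depth=32
  Q 115.221.66.194: descend 0111001111011101010000101100 ; hops seen [H5,H1,H5] ; pick H5
  + 0.0.0.0/0 (H2) depth=0
  Q 115.221.0.0: descend 01110011110111010 ; hops seen [H2,H1] ; pick H1
  + 234.0.0.0/12 (H1) depth=12
  del 234.0.0.0/12 (clear depth 12)
  + 0.0.0.0/0 (H4) depth=0
  Q 234.2.87.149: descend 11101010000000100101011110010101 ; hops seen [H4,H2] ; pick H2
  Q 234.2.83.149: descend 111010100000001001010 ; hops seen [H4] ; pick H4
  + 234.0.0.0/14 (H4) depth=14
  Q 234.0.0.0: descend 11101010000000 ; hops seen [H4,H4] ; pick H4
  Q 234.14.185.240: descend 111010100000 ; hops seen [H4] ; pick H4
  Q 234.2.87.149: descend 11101010000000100101011110010101 ; hops seen [H4,H4,H2] ; pick H2
  Q 57.169.191.67: descend 0 ; hops seen [H4] ; pick H4
  Q 234.2.87.149: descend 11101010000000100101011110010101 ; hops seen [H4,H4,H2] ; pick H2
  del 234.2.87.149/32 (clear depth 32)
  Q 172.144.186.218: descend 1 ; hops seen [H4] ; pick H4
  + 251.237.0.0/16 (H5) depth=16
  + 115.221.66.192/28 (H4) depth=28
  + 251.237.0.0/16 (H1) depth=16
  Q 234.0.4.241: descend 11101010000000 ; hops seen [H4,H4] ; pick H4
  + 251.237.73.13/32 (H2) depth=32
  + 167.233.228.0/25 (H0) depth=25
  del 167.233.228.0/25 (clear depth 25)
  + 115.221.0.0/16 (H0) depth=16
  Q 115.221.18.173: descend 01110011110111010 ; hops seen [H4,H0,H1] ; pick H1
  Q 115.221.66.205: descend 0111001111011101010000101100 ; hops seen [H4,H0,H1,H4] ; pick H4
  Q 115.221.66.192: descend 0111001111011101010000101100 ; hops seen [H4,H0,H1,H4] ; pick H4
  + 167.224.0.0/12 (H0) depth=12
  del 115.221.66.192/28 (clear depth 28)

== LOOKUPS ==
["H5","H5","H5","H5","H5","H5","H1","H2","H4","H4","H4","H2","H4","H2","H4","H4","H1","H4","H4"]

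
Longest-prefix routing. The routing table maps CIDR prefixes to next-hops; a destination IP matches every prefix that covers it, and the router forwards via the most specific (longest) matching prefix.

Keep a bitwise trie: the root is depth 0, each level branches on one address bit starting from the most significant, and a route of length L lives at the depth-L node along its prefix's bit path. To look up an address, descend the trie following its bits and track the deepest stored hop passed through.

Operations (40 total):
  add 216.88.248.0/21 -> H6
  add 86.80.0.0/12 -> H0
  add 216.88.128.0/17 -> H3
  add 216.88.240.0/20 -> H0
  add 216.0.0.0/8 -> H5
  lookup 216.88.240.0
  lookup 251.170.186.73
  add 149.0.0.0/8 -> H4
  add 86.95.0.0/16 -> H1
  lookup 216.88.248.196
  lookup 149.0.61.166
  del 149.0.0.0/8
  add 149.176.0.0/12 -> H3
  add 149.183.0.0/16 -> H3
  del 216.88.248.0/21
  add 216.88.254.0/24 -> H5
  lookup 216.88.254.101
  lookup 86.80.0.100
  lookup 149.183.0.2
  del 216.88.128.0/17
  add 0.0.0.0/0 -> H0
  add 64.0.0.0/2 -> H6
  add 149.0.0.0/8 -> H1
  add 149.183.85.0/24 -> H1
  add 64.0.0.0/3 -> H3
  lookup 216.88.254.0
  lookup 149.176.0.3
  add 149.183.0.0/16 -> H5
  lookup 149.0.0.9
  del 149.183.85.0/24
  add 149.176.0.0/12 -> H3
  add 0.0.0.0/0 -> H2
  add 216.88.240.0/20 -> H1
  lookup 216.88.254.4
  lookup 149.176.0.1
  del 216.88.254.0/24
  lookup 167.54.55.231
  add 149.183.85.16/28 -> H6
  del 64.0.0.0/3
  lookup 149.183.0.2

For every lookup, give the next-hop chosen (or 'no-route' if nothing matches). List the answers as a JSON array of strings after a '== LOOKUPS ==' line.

Apply in order:
  add 216.88.248.0/21 -> H6 at depth 21
  add 86.80.0.0/12 -> H0 at depth 12
  add 216.88.128.0/17 -> H3 at depth 17
  add 216.88.240.0/20 -> H0 at depth 20
  add 216.0.0.0/8 -> H5 at depth 8
  ? 216.88.240.0  path d0:-→d1:-→d2:-→d3:-→d4:-→d5:-→d6:-→d7:-→d8:H5→d9:-→d10:-→d11:-→d12:-→d13:-→d14:-→d15:-→d16:-→d17:H3→d18:-→d19:-→d20:H0  best=H0
  ? 251.170.186.73  path d0:-→d1:-→d2:-  best=no-route
  add 149.0.0.0/8 -> H4 at depth 8
  add 86.95.0.0/16 -> H1 at depth 16
  ? 216.88.248.196  path d0:-→d1:-→d2:-→d3:-→d4:-→d5:-→d6:-→d7:-→d8:H5→d9:-→d10:-→d11:-→d12:-→d13:-→d14:-→d15:-→d16:-→d17:H3→d18:-→d19:-→d20:H0→d21:H6  best=H6
  ? 149.0.61.166  path d0:-→d1:-→d2:-→d3:-→d4:-→d5:-→d6:-→d7:-→d8:H4  best=H4
  - 149.0.0.0/8 clear@8
  add 149.176.0.0/12 -> H3 at depth 12
  add 149.183.0.0/16 -> H3 at depth 16
  - 216.88.248.0/21 clear@21
  add 216.88.254.0/24 -> H5 at depth 24
  ? 216.88.254.101  path d0:-→d1:-→d2:-→d3:-→d4:-→d5:-→d6:-→d7:-→d8:H5→d9:-→d10:-→d11:-→d12:-→d13:-→d14:-→d15:-→d16:-→d17:H3→d18:-→d19:-→d20:H0→d21:-→d22:-→d23:-→d24:H5  best=H5
  ? 86.80.0.100  path d0:-→d1:-→d2:-→d3:-→d4:-→d5:-→d6:-→d7:-→d8:-→d9:-→d10:-→d11:-→d12:H0  best=H0
  ? 149.183.0.2  path d0:-→d1:-→d2:-→d3:-→d4:-→d5:-→d6:-→d7:-→d8:-→d9:-→d10:-→d11:-→d12:H3→d13:-→d14:-→d15:-→d16:H3  best=H3
  - 216.88.128.0/17 clear@17
  add 0.0.0.0/0 -> H0 at depth 0
  add 64.0.0.0/2 -> H6 at depth 2
  add 149.0.0.0/8 -> H1 at depth 8
  add 149.183.85.0/24 -> H1 at depth 24
  add 64.0.0.0/3 -> H3 at depth 3
  ? 216.88.254.0  path d0:H0→d1:-→d2:-→d3:-→d4:-→d5:-→d6:-→d7:-→d8:H5→d9:-→d10:-→d11:-→d12:-→d13:-→d14:-→d15:-→d16:-→d17:-→d18:-→d19:-→d20:H0→d21:-→d22:-→d23:-→d24:H5  best=H5
  ? 149.176.0.3  path d0:H0→d1:-→d2:-→d3:-→d4:-→d5:-→d6:-→d7:-→d8:H1→d9:-→d10:-→d11:-→d12:H3→d13:-  best=H3
  add 149.183.0.0/16 -> H5 at depth 16
  ? 149.0.0.9  path d0:H0→d1:-→d2:-→d3:-→d4:-→d5:-→d6:-→d7:-→d8:H1  best=H1
  - 149.183.85.0/24 clear@24
  add 149.176.0.0/12 -> H3 at depth 12
  add 0.0.0.0/0 -> H2 at depth 0
  add 216.88.240.0/20 -> H1 at depth 20
  ? 216.88.254.4  path d0:H2→d1:-→d2:-→d3:-→d4:-→d5:-→d6:-→d7:-→d8:H5→d9:-→d10:-→d11:-→d12:-→d13:-→d14:-→d15:-→d16:-→d17:-→d18:-→d19:-→d20:H1→d21:-→d22:-→d23:-→d24:H5  best=H5
  ? 149.176.0.1  path d0:H2→d1:-→d2:-→d3:-→d4:-→d5:-→d6:-→d7:-→d8:H1→d9:-→d10:-→d11:-→d12:H3→d13:-  best=H3
  - 216.88.254.0/24 clear@24
  ? 167.54.55.231  path d0:H2→d1:-→d2:-  best=H2
  add 149.183.85.16/28 -> H6 at depth 28
  - 64.0.0.0/3 clear@3
  ? 149.183.0.2  path d0:H2→d1:-→d2:-→d3:-→d4:-→d5:-→d6:-→d7:-→d8:H1→d9:-→d10:-→d11:-→d12:H3→d13:-→d14:-→d15:-→d16:H5→d17:-  best=H5

== LOOKUPS ==
["H0","no-route","H6","H4","H5","H0","H3","H5","H3","H1","H5","H3","H2","H5"]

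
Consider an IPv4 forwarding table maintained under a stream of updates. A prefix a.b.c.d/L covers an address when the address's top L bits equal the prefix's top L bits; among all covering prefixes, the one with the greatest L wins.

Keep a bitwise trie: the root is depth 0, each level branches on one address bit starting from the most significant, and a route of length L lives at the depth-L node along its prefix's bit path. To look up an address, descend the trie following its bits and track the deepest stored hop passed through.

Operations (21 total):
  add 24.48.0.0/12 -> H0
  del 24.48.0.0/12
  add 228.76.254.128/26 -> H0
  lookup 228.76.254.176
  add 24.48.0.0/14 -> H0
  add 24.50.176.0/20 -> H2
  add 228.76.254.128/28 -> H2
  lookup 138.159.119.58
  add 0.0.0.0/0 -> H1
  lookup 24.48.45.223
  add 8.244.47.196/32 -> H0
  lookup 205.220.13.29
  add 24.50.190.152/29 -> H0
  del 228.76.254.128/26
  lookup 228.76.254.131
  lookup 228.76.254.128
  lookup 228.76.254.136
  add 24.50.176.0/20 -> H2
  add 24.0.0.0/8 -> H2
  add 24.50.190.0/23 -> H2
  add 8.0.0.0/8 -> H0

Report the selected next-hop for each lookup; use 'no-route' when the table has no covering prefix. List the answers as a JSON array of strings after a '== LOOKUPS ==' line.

Trace:
  add 24.48.0.0/12 -> H0 at depth 12
  - 24.48.0.0/12 clear@12
  add 228.76.254.128/26 -> H0 at depth 26
  ? 228.76.254.176  path d0:-→d1:-→d2:-→d3:-→d4:-→d5:-→d6:-→d7:-→d8:-→d9:-→d10:-→d11:-→d12:-→d13:-→d14:-→d15:-→d16:-→d17:-→d18:-→d19:-→d20:-→d21:-→d22:-→d23:-→d24:-→d25:-→d26:H0  best=H0
  add 24.48.0.0/14 -> H0 at depth 14
  add 24.50.176.0/20 -> H2 at depth 20
  add 228.76.254.128/28 -> H2 at depth 28
  ? 138.159.119.58  path d0:-→d1:-  best=no-route
  add 0.0.0.0/0 -> H1 at depth 0
  ? 24.48.45.223  path d0:H1→d1:-→d2:-→d3:-→d4:-→d5:-→d6:-→d7:-→d8:-→d9:-→d10:-→d11:-→d12:-→d13:-→d14:H0  best=H0
  add 8.244.47.196/32 -> H0 at depth 32
  ? 205.220.13.29  path d0:H1→d1:-→d2:-  best=H1
  add 24.50.190.152/29 -> H0 at depth 29
  - 228.76.254.128/26 clear@26
  ? 228.76.254.131  path d0:H1→d1:-→d2:-→d3:-→d4:-→d5:-→d6:-→d7:-→d8:-→d9:-→d10:-→d11:-→d12:-→d13:-→d14:-→d15:-→d16:-→d17:-→d18:-→d19:-→d20:-→d21:-→d22:-→d23:-→d24:-→d25:-→d26:-→d27:-→d28:H2  best=H2
  ? 228.76.254.128  path d0:H1→d1:-→d2:-→d3:-→d4:-→d5:-→d6:-→d7:-→d8:-→d9:-→d10:-→d11:-→d12:-→d13:-→d14:-→d15:-→d16:-→d17:-→d18:-→d19:-→d20:-→d21:-→d22:-→d23:-→d24:-→d25:-→d26:-→d27:-→d28:H2  best=H2
  ? 228.76.254.136  path d0:H1→d1:-→d2:-→d3:-→d4:-→d5:-→d6:-→d7:-→d8:-→d9:-→d10:-→d11:-→d12:-→d13:-→d14:-→d15:-→d16:-→d17:-→d18:-→d19:-→d20:-→d21:-→d22:-→d23:-→d24:-→d25:-→d26:-→d27:-→d28:H2  best=H2
  add 24.50.176.0/20 -> H2 at depth 20
  add 24.0.0.0/8 -> H2 at depth 8
  add 24.50.190.0/23 -> H2 at depth 23
  add 8.0.0.0/8 -> H0 at depth 8

== LOOKUPS ==
["H0","no-route","H0","H1","H2","H2","H2"]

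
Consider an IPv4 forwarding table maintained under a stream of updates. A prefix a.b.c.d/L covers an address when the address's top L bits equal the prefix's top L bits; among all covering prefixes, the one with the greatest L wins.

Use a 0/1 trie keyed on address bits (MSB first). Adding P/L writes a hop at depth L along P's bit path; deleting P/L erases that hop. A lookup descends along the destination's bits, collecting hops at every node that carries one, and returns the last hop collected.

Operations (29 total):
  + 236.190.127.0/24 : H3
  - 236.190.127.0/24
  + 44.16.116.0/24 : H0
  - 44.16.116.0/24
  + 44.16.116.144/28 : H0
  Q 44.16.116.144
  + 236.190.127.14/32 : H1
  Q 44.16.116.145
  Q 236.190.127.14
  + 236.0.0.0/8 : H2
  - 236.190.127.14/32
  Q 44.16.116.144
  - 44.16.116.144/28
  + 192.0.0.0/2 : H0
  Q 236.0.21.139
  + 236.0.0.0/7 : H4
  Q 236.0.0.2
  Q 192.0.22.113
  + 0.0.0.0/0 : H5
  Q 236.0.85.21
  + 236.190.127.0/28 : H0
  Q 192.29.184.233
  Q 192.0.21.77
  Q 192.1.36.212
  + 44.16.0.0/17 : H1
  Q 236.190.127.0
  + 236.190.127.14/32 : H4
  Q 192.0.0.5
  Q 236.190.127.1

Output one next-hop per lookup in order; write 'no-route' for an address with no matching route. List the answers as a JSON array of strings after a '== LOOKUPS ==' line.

Trace:
  add 236.190.127.0/24 -> H3 at depth 24
  - 236.190.127.0/24 clear@24
  add 44.16.116.0/24 -> H0 at depth 24
  - 44.16.116.0/24 clear@24
  add 44.16.116.144/28 -> H0 at depth 28
  Q 44.16.116.144: descend 0010110000010000011101001001 ; hops seen [H0] ; pick H0
  add 236.190.127.14/32 -> H1 at depth 32
  Q 44.16.116.145: descend 0010110000010000011101001001 ; hops seen [H0] ; pick H0
  Q 236.190.127.14: descend 11101100101111100111111100001110 ; hops seen [H1] ; pick H1
  add 236.0.0.0/8 -> H2 at depth 8
  - 236.190.127.14/32 clear@32
  Q 44.16.116.144: descend 0010110000010000011101001001 ; hops seen [H0] ; pick H0
  - 44.16.116.144/28 clear@28
  add 192.0.0.0/2 -> H0 at depth 2
  Q 236.0.21.139: descend 11101100 ; hops seen [H0,H2] ; pick H2
  add 236.0.0.0/7 -> H4 at depth 7
  Q 236.0.0.2: descend 11101100 ; hops seen [H0,H4,H2] ; pick H2
  Q 192.0.22.113: descend 11 ; hops seen [H0] ; pick H0
  add 0.0.0.0/0 -> H5 at depth 0
  Q 236.0.85.21: descend 11101100 ; hops seen [H5,H0,H4,H2] ; pick H2
  add 236.190.127.0/28 -> H0 at depth 28
  Q 192.29.184.233: descend 11 ; hops seen [H5,H0] ; pick H0
  Q 192.0.21.77: descend 11 ; hops seen [H5,H0] ; pick H0
  Q 192.1.36.212: descend 11 ; hops seen [H5,H0] ; pick H0
  add 44.16.0.0/17 -> H1 at depth 17
  Q 236.190.127.0: descend 1110110010111110011111110000 ; hops seen [H5,H0,H4,H2,H0] ; pick H0
  add 236.190.127.14/32 -> H4 at depth 32
  Q 192.0.0.5: descend 11 ; hops seen [H5,H0] ; pick H0
  Q 236.190.127.1: descend 1110110010111110011111110000 ; hops seen [H5,H0,H4,H2,H0] ; pick H0

== LOOKUPS ==
["H0","H0","H1","H0","H2","H2","H0","H2","H0","H0","H0","H0","H0","H0"]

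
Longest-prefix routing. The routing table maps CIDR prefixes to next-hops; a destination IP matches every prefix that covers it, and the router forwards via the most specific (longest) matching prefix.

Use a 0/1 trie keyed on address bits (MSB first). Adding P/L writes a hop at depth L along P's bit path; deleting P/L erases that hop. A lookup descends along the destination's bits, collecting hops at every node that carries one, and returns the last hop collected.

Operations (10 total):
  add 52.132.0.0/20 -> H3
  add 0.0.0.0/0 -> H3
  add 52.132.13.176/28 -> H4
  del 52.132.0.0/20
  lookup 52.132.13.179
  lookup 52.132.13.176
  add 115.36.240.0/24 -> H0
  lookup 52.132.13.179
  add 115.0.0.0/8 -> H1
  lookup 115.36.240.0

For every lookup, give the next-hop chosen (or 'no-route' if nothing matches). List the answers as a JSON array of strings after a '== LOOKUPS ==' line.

Trace:
  add 52.132.0.0/20 -> H3 at depth 20
  add 0.0.0.0/0 -> H3 at depth 0
  add 52.132.13.176/28 -> H4 at depth 28
  - 52.132.0.0/20 clear@20
  Q 52.132.13.179: descend 0011010010000100000011011011 ; hops seen [H3,H4] ; pick H4
  Q 52.132.13.176: descend 0011010010000100000011011011 ; hops seen [H3,H4] ; pick H4
  add 115.36.240.0/24 -> H0 at depth 24
  Q 52.132.13.179: descend 0011010010000100000011011011 ; hops seen [H3,H4] ; pick H4
  add 115.0.0.0/8 -> H1 at depth 8
  Q 115.36.240.0: descend 011100110010010011110000 ; hops seen [H3,H1,H0] ; pick H0

== LOOKUPS ==
["H4","H4","H4","H0"]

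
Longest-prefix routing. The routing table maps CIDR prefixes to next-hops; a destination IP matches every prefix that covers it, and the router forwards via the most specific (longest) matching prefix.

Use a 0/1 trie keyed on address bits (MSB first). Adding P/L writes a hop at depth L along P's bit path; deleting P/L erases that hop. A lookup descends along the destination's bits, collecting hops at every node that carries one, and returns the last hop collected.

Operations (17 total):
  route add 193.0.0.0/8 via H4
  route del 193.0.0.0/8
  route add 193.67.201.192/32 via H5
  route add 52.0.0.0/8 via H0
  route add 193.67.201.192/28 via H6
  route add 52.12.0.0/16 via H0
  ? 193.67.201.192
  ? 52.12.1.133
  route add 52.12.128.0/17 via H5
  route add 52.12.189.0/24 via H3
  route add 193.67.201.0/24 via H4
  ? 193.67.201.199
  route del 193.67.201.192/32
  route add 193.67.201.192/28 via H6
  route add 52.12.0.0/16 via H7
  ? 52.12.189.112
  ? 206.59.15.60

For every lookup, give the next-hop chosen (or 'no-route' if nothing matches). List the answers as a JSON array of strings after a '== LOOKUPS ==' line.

Apply in order:
  add 193.0.0.0/8 -> H4 at depth 8
  - 193.0.0.0/8 clear@8
  add 193.67.201.192/32 -> H5 at depth 32
  add 52.0.0.0/8 -> H0 at depth 8
  add 193.67.201.192/28 -> H6 at depth 28
  add 52.12.0.0/16 -> H0 at depth 16
  lookup 193.67.201.192: bits 11000001010000111100100111000000 walk d0:-→d1:-→d2:-→d3:-→d4:-→d5:-→d6:-→d7:-→d8:-→d9:-→d10:-→d11:-→d12:-→d13:-→d14:-→d15:-→d16:-→d17:-→d18:-→d19:-→d20:-→d21:-→d22:-→d23:-→d24:-→d25:-→d26:-→d27:-→d28:H6→d29:-→d30:-→d31:-→d32:H5 -> H5
  lookup 52.12.1.133: bits 0011010000001100 walk d0:-→d1:-→d2:-→d3:-→d4:-→d5:-→d6:-→d7:-→d8:H0→d9:-→d10:-→d11:-→d12:-→d13:-→d14:-→d15:-→d16:H0 -> H0
  add 52.12.128.0/17 -> H5 at depth 17
  add 52.12.189.0/24 -> H3 at depth 24
  add 193.67.201.0/24 -> H4 at depth 24
  lookup 193.67.201.199: bits 11000001010000111100100111000 walk d0:-→d1:-→d2:-→d3:-→d4:-→d5:-→d6:-→d7:-→d8:-→d9:-→d10:-→d11:-→d12:-→d13:-→d14:-→d15:-→d16:-→d17:-→d18:-→d19:-→d20:-→d21:-→d22:-→d23:-→d24:H4→d25:-→d26:-→d27:-→d28:H6→d29:- -> H6
  - 193.67.201.192/32 clear@32
  add 193.67.201.192/28 -> H6 at depth 28
  add 52.12.0.0/16 -> H7 at depth 16
  lookup 52.12.189.112: bits 001101000000110010111101 walk d0:-→d1:-→d2:-→d3:-→d4:-→d5:-→d6:-→d7:-→d8:H0→d9:-→d10:-→d11:-→d12:-→d13:-→d14:-→d15:-→d16:H7→d17:H5→d18:-→d19:-→d20:-→d21:-→d22:-→d23:-→d24:H3 -> H3
  lookup 206.59.15.60: bits 1100 walk d0:-→d1:-→d2:-→d3:-→d4:- -> no-route

== LOOKUPS ==
["H5","H0","H6","H3","no-route"]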